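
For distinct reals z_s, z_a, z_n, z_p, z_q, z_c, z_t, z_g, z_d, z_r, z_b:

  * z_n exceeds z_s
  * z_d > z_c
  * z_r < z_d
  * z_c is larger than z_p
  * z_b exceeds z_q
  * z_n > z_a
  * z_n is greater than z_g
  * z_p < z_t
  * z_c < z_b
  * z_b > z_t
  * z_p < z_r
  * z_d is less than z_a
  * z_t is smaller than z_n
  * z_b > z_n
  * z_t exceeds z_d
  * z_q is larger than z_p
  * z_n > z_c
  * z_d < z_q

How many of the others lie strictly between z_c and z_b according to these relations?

5

The relations place z_c below z_b. An element lies strictly between them when it is forced above z_c and also forced below z_b.
Above z_c: {z_d, z_a, z_t, z_n, z_q}. Below z_b: {z_g, z_s, z_p, z_r, z_d, z_a, z_t, z_n, z_q}.
Intersection: {z_d, z_a, z_t, z_n, z_q} — 5.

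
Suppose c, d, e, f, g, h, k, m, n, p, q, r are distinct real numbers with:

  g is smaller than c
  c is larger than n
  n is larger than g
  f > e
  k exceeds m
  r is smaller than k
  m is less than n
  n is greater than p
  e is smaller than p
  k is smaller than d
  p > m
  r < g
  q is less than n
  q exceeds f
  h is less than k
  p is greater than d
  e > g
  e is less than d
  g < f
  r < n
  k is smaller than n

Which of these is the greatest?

c

h is not greatest since h < k; r is not greatest since r < g; g is not greatest since g < f; m is not greatest since m < k; e is not greatest since e < p; f is not greatest since f < q; q is not greatest since q < n; k is not greatest since k < n; d is not greatest since d < p; p is not greatest since p < n; n is not greatest since n < c.
Only c has nothing above it, so c is the greatest.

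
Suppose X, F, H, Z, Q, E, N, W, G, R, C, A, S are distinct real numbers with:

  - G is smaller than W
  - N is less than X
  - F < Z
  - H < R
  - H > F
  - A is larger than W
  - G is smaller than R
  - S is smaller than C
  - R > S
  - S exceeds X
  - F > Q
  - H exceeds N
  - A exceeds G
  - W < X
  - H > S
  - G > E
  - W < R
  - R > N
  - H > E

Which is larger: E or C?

E < G < W < X < S < C, by transitivity through G, W, X, S.
So E < C; C is the larger of the two.

C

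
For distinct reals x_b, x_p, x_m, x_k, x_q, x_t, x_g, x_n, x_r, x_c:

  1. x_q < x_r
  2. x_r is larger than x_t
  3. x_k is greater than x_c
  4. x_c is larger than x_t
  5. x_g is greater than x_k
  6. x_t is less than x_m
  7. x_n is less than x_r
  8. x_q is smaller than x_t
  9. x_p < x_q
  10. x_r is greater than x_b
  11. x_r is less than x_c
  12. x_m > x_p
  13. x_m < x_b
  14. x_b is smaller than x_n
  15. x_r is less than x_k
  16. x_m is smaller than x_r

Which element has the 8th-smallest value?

The consecutive relations fix a unique order: x_p < x_q < x_t < x_m < x_b < x_n < x_r < x_c < x_k < x_g.
The 8th smallest is x_c.

x_c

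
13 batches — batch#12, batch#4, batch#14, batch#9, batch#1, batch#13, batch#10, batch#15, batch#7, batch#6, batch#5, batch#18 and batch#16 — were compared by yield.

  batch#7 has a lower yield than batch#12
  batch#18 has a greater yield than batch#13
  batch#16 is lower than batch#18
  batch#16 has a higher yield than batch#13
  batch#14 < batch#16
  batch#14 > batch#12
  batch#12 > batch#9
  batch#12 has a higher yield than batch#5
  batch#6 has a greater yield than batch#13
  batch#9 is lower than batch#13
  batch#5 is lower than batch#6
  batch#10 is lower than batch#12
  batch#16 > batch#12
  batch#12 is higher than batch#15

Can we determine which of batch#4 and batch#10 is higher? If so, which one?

undetermined

Following every chain through batch#10: above batch#10 we get batch#12, batch#14, batch#16, batch#18.
batch#4 is not reached, and no chain runs the other way from batch#4 to batch#10.
So the given relations leave the order of batch#10 and batch#4 undetermined.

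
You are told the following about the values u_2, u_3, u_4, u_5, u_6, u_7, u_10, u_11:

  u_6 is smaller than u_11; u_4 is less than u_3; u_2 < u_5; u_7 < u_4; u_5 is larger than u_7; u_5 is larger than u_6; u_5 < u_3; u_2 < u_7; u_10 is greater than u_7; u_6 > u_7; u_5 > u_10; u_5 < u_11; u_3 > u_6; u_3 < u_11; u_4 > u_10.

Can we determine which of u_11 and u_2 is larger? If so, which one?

u_11

Following the relations from u_2: u_2 < u_7 < u_6 < u_5 < u_3 < u_11.
So u_11 is larger.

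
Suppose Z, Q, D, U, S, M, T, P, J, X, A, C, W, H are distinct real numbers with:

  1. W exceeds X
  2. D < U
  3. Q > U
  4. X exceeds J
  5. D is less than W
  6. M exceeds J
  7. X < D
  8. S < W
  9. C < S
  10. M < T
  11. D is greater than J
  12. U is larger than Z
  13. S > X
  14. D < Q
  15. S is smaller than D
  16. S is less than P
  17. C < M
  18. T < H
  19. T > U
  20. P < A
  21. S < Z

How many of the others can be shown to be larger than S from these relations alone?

9

The elements the relations force above S are D, P, Z, A, U, T, Q, H, W — no chain reaches any other.
That is 9.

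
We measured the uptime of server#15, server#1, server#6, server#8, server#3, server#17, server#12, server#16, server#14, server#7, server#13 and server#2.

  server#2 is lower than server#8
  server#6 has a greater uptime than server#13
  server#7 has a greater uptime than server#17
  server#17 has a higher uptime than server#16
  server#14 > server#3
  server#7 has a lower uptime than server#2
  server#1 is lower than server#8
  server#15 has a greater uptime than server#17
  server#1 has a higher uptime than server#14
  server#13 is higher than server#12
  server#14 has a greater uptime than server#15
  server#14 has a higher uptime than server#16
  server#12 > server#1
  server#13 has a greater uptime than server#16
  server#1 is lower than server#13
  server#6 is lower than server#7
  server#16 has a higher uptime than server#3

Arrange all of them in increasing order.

server#3 < server#16 < server#17 < server#15 < server#14 < server#1 < server#12 < server#13 < server#6 < server#7 < server#2 < server#8

Nothing is placed below server#3, so it is least; from there server#3 < server#16; server#16 < server#17; server#17 < server#15; server#15 < server#14; server#14 < server#1; server#1 < server#12; server#12 < server#13; server#13 < server#6; server#6 < server#7; server#7 < server#2; server#2 < server#8, each given directly.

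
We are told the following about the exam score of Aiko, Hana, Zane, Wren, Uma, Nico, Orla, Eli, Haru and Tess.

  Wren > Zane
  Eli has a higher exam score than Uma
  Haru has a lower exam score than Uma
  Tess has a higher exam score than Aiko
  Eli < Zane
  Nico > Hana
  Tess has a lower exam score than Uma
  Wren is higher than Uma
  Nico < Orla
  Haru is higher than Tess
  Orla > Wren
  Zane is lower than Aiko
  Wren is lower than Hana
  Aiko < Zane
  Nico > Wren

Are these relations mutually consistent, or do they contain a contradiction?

We have Zane < Aiko stated directly, yet also Aiko < Tess < Haru < Uma < Eli < Zane by chaining the others — so Aiko < Zane. Contradiction.

inconsistent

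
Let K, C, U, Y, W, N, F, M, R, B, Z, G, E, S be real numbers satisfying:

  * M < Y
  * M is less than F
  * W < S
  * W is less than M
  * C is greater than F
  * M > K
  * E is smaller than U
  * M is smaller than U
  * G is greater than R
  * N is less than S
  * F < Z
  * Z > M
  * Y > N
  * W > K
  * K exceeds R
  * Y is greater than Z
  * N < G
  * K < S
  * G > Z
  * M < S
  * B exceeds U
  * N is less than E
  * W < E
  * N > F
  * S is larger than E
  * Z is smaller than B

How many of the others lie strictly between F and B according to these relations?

4

Chaining upward from F reaches: N, Z, Y, C, E, S, G, U.
Chaining downward from B reaches: R, K, W, M, N, Z, E, U.
Strictly between F and B are those in both lists: N, Z, E, U — 4 elements.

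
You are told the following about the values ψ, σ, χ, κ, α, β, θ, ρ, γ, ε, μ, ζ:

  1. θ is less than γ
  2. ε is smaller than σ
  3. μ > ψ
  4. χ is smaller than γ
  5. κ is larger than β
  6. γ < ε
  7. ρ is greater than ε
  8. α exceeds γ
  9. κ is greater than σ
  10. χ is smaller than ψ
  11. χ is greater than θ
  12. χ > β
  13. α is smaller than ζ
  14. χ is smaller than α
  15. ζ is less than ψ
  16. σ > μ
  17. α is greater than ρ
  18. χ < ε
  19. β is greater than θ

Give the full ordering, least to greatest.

θ < β < χ < γ < ε < ρ < α < ζ < ψ < μ < σ < κ

The consecutive links are each given: θ < β; β < χ; χ < γ; γ < ε; ε < ρ; ρ < α; α < ζ; ζ < ψ; ψ < μ; μ < σ; σ < κ.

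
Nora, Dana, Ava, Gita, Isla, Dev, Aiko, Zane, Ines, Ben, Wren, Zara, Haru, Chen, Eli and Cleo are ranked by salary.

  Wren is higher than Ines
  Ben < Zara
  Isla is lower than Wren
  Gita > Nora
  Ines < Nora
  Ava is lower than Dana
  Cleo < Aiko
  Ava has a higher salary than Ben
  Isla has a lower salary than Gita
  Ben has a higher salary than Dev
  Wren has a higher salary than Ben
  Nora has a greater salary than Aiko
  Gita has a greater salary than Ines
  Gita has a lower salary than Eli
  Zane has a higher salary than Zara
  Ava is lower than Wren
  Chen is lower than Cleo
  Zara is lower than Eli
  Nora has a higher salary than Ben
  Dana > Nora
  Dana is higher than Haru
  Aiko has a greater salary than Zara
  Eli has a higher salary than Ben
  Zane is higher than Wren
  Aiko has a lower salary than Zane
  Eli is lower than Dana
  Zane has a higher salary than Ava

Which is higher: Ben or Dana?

Dana

Chaining the given relations: Ben < Zara < Aiko < Nora < Gita < Eli < Dana.
So Ben < Dana; Dana is the higher of the two.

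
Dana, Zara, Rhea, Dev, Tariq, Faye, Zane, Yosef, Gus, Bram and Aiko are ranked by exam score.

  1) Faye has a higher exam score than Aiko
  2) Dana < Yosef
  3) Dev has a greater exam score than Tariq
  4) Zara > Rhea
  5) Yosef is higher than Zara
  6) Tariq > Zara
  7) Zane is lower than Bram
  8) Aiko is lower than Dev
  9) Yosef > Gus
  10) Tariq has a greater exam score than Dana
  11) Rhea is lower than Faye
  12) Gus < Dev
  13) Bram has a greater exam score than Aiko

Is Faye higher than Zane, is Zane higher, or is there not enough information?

undetermined

Following every chain through Zane: above Zane we get Bram.
Faye is not reached, and no chain runs the other way from Faye to Zane.
So the given relations leave the order of Zane and Faye undetermined.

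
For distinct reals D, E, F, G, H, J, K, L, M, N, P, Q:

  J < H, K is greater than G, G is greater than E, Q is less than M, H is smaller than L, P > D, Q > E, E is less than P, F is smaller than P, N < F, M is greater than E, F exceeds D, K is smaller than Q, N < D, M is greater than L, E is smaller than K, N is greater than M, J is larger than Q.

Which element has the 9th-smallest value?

Piecing the relations together gives one ordering: E < G < K < Q < J < H < L < M < N < D < F < P.
The 9th smallest is N.

N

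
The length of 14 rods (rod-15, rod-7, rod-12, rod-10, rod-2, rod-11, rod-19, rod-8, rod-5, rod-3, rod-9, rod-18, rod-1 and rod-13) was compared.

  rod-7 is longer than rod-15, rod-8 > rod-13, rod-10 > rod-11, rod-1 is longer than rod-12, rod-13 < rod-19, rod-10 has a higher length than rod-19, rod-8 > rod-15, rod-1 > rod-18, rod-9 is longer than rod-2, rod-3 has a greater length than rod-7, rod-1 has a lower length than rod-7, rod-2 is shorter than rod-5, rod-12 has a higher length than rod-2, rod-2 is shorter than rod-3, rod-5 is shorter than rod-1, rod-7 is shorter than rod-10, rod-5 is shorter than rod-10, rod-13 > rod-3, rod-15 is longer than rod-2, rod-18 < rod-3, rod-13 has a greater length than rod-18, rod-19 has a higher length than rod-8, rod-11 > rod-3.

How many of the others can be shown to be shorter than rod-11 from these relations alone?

The elements the relations force below rod-11 are rod-2, rod-5, rod-15, rod-12, rod-18, rod-1, rod-7, rod-3 — no chain reaches any other.
That is 8.

8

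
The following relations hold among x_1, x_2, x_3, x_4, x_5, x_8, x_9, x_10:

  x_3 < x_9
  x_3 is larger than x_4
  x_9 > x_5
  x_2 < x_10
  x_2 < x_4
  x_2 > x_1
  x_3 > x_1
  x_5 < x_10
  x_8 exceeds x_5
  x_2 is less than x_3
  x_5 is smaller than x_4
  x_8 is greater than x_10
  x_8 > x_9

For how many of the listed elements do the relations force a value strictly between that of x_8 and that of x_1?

5

Chaining upward from x_1 reaches: x_2, x_10, x_4, x_3, x_9.
Chaining downward from x_8 reaches: x_5, x_2, x_10, x_4, x_3, x_9.
Strictly between x_1 and x_8 are those in both lists: x_2, x_10, x_4, x_3, x_9 — 5 elements.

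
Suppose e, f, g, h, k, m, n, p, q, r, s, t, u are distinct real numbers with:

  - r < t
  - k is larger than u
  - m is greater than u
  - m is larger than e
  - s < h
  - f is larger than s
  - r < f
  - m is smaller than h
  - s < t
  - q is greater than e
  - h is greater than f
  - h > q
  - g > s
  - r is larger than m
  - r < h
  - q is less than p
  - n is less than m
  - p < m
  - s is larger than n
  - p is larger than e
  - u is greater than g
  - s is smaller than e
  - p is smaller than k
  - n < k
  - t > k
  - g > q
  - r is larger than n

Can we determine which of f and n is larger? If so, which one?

n < s and s < e give n < e.
Then e < q extends the chain to q.
With q < g: n < s < e < q < g.
With g < u: n < s < e < q < g < u.
With u < m: n < s < e < q < g < u < m.
With m < r: n < s < e < q < g < u < m < r.
With r < f: n < s < e < q < g < u < m < r < f.
So f is larger.

f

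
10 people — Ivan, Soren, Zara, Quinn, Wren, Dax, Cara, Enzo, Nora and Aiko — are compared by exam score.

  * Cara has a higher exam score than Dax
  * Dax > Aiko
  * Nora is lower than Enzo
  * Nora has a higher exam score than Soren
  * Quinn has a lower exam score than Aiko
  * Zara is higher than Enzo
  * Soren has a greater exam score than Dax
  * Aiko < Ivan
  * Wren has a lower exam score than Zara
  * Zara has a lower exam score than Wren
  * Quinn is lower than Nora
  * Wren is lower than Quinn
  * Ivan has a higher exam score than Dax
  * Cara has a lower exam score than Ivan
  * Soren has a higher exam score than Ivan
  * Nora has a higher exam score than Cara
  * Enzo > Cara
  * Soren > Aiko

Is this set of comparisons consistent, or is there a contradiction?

Chaining the given relations yields Wren < Quinn < Aiko < Dax < Cara < Ivan < Soren < Nora < Enzo < Zara, so Wren < Zara. But one relation states Zara < Wren. These cannot both hold.

inconsistent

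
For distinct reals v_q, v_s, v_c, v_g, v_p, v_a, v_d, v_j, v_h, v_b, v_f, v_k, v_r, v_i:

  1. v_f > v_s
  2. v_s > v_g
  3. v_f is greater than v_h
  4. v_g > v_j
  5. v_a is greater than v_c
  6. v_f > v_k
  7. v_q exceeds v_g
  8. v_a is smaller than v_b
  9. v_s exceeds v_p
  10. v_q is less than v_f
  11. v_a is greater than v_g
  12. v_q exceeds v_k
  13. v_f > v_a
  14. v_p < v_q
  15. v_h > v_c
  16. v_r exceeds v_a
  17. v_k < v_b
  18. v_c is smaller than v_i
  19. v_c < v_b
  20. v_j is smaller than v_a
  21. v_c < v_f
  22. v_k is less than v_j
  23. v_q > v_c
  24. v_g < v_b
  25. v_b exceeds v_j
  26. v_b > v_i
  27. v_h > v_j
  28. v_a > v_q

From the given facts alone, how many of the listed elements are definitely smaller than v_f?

From v_f the given relations immediately reach v_k, v_c, v_h, v_s, v_q, v_a.
From those, v_j, v_g, v_p — 9 in total.
Nothing else is reachable below v_f; 9 in all.

9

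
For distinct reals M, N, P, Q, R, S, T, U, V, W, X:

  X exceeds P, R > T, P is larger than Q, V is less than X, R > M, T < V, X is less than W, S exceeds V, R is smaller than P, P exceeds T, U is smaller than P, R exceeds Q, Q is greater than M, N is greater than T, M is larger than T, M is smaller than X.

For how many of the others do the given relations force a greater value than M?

5

The elements the relations force above M are Q, R, P, X, W — no chain reaches any other.
That is 5.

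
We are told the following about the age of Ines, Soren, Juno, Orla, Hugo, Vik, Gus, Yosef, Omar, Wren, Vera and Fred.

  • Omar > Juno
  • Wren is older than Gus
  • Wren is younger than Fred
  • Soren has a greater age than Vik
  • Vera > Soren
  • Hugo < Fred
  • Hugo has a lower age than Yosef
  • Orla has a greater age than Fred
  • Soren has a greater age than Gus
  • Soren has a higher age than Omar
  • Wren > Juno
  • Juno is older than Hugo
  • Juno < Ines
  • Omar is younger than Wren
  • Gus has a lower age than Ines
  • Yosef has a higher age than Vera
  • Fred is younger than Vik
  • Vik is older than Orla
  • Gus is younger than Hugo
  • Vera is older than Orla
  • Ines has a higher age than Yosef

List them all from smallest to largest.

Gus < Hugo < Juno < Omar < Wren < Fred < Orla < Vik < Soren < Vera < Yosef < Ines

The consecutive links are each given: Gus < Hugo; Hugo < Juno; Juno < Omar; Omar < Wren; Wren < Fred; Fred < Orla; Orla < Vik; Vik < Soren; Soren < Vera; Vera < Yosef; Yosef < Ines.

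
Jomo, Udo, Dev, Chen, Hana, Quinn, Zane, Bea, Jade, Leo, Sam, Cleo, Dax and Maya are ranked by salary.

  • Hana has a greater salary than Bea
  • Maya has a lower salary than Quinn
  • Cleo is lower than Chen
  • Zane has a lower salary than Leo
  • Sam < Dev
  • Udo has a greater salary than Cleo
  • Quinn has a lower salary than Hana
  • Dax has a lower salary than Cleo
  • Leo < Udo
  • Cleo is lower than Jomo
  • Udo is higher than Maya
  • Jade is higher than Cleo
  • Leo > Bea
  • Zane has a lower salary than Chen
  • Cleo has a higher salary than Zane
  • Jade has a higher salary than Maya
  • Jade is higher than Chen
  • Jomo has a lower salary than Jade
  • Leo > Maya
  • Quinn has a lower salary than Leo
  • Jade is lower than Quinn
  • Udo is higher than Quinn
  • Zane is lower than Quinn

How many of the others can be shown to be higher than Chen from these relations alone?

Directly above Chen: Jade.
One step further: Quinn (2 so far).
One step further: Hana, Leo, Udo (5 so far).
Nothing else is reachable above Chen; 5 in all.

5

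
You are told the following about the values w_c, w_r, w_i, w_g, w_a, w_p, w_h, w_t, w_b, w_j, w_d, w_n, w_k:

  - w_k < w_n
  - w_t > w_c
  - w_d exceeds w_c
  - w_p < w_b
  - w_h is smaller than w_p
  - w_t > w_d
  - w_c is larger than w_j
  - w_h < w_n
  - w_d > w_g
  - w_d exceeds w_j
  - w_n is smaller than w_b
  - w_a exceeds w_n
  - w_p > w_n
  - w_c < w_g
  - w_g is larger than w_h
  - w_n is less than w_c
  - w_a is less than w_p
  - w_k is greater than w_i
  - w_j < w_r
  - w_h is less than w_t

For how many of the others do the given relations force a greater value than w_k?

From w_k the given relations immediately reach w_n.
From those, w_a, w_c, w_p, w_b — 5 in total.
From those, w_g, w_d, w_t — 8 in total.
Nothing else is reachable above w_k; 8 in all.

8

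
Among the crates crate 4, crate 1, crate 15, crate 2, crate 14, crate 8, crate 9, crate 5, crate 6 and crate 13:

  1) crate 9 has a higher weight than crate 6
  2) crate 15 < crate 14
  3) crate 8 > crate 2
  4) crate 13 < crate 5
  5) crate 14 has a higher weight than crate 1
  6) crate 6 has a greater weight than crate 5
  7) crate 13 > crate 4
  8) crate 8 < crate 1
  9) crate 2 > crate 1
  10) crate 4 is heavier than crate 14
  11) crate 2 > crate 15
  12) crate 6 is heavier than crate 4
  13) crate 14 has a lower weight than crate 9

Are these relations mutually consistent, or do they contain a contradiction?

We have crate 1 < crate 2 stated directly, yet also crate 2 < crate 8 < crate 1 by chaining the others — so crate 2 < crate 1. Contradiction.

inconsistent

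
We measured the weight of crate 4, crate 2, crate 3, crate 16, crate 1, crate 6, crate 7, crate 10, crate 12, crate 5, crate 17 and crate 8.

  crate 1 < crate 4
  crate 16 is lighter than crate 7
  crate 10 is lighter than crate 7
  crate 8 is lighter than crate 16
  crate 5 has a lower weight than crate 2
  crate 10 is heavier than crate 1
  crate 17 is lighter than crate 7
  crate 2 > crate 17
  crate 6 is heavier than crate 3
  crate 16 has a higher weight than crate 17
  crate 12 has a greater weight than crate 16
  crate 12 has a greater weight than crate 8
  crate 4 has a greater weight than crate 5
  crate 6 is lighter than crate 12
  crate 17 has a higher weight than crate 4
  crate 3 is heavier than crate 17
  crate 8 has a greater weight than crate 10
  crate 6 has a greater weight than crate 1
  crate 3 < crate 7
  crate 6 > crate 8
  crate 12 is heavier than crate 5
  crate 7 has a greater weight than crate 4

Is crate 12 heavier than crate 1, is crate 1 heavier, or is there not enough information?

crate 1 < crate 4 and crate 4 < crate 17 give crate 1 < crate 17.
Then crate 17 < crate 3 extends the chain to crate 3.
With crate 3 < crate 6: crate 1 < crate 4 < crate 17 < crate 3 < crate 6.
Then crate 6 < crate 12 extends the chain to crate 12.
So crate 12 is heavier.

crate 12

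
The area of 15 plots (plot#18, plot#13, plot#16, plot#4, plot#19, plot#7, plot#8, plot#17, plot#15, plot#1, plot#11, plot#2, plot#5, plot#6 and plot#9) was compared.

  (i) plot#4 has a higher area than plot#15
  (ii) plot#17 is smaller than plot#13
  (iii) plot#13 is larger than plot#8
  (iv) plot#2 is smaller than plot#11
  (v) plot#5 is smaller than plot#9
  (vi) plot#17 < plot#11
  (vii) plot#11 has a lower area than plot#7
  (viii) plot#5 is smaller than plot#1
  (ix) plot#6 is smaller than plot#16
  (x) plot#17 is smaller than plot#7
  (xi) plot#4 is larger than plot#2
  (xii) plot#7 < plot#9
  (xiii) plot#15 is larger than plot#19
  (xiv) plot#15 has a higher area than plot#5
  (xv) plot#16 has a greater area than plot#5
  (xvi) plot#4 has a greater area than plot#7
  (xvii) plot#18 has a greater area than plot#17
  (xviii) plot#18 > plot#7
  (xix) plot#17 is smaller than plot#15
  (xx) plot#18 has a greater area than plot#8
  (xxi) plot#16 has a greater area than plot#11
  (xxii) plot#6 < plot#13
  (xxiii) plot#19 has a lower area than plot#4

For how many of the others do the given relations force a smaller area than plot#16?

5

From plot#16 the given relations immediately reach plot#6, plot#11, plot#5.
From those, plot#2, plot#17 — 5 in total.
Nothing else is reachable below plot#16; 5 in all.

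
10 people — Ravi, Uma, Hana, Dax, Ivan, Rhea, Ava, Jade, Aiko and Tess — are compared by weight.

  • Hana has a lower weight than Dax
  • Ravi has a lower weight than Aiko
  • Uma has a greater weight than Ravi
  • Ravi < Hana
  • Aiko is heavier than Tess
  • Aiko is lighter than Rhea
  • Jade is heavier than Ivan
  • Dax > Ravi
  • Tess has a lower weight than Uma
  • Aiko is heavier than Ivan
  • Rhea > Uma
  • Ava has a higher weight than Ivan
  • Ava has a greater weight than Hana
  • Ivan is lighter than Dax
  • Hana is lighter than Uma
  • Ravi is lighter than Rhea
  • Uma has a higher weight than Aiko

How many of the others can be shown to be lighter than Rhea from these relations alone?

6

Directly below Rhea: Ravi, Aiko, Uma.
One step further: Ivan, Hana, Tess (6 so far).
No other element is forced below Rhea by the given relations, so the count is 6.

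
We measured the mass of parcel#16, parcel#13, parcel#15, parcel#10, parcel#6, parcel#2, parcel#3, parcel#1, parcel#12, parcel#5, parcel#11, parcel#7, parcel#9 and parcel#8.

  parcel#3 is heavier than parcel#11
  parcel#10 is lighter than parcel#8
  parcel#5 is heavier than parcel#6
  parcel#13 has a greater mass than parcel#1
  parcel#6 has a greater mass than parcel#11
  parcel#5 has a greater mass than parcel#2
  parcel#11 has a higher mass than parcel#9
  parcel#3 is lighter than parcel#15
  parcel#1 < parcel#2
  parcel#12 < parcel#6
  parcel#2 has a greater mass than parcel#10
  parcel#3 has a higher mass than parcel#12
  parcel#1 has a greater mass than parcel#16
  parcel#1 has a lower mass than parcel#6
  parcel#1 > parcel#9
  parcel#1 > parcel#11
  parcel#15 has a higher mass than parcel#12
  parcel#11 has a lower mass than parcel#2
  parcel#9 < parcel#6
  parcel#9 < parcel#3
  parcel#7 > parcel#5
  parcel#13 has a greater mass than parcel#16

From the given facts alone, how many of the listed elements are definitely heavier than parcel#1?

5

The elements the relations force above parcel#1 are parcel#6, parcel#2, parcel#13, parcel#5, parcel#7 — no chain reaches any other.
That is 5.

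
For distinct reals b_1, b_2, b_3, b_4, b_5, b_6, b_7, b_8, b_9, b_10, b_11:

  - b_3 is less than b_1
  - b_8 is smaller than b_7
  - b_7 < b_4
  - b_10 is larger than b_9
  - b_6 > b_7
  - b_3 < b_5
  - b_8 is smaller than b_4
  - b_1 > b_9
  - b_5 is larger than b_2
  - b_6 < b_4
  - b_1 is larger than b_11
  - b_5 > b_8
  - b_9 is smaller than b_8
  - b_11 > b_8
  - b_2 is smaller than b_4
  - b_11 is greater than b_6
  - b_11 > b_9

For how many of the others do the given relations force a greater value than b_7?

Directly above b_7: b_6, b_4.
One step further: b_11 (3 so far).
One step further: b_1 (4 so far).
Nothing else is reachable above b_7; 4 in all.

4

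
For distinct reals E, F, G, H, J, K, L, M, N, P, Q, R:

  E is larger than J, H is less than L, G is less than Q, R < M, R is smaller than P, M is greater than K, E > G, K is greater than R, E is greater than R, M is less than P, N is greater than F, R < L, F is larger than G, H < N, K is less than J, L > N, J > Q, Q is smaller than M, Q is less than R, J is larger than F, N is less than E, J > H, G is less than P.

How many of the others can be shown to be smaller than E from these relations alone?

From E the given relations immediately reach G, R, N, J.
From those, Q, H, K, F — 8 in total.
No other element is forced below E by the given relations, so the count is 8.

8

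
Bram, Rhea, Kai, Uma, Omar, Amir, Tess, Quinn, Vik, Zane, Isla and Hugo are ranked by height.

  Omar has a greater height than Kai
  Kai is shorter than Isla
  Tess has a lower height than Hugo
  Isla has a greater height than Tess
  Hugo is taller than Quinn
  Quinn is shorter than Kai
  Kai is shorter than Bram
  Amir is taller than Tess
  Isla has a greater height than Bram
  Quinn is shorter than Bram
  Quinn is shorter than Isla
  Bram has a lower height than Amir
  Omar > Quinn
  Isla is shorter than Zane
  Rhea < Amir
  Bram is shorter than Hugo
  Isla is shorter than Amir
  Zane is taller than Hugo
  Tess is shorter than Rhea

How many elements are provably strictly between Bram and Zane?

2

Chaining upward from Bram reaches: Isla, Hugo, Amir.
Chaining downward from Zane reaches: Quinn, Kai, Tess, Isla, Hugo.
Strictly between Bram and Zane are those in both lists: Isla, Hugo — 2 elements.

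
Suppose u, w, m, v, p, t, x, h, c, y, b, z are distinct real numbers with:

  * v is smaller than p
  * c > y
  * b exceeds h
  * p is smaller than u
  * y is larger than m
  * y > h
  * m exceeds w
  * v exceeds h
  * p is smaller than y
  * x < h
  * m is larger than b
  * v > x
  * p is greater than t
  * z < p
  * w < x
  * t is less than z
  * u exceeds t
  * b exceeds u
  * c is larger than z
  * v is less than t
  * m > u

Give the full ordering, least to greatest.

w < x < h < v < t < z < p < u < b < m < y < c

The consecutive links are each given: w < x; x < h; h < v; v < t; t < z; z < p; p < u; u < b; b < m; m < y; y < c.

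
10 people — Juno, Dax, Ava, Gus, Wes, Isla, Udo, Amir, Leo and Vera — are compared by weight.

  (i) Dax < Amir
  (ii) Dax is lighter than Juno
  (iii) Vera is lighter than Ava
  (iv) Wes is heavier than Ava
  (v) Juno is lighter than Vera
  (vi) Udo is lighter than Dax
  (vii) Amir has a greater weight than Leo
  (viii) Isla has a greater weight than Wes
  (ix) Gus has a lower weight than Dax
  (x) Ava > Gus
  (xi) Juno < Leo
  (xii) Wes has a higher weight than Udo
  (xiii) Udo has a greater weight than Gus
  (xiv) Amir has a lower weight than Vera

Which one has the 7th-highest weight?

Juno

Piecing the relations together gives one ordering: Gus < Udo < Dax < Juno < Leo < Amir < Vera < Ava < Wes < Isla.
Counting 7 from the largest end gives Juno.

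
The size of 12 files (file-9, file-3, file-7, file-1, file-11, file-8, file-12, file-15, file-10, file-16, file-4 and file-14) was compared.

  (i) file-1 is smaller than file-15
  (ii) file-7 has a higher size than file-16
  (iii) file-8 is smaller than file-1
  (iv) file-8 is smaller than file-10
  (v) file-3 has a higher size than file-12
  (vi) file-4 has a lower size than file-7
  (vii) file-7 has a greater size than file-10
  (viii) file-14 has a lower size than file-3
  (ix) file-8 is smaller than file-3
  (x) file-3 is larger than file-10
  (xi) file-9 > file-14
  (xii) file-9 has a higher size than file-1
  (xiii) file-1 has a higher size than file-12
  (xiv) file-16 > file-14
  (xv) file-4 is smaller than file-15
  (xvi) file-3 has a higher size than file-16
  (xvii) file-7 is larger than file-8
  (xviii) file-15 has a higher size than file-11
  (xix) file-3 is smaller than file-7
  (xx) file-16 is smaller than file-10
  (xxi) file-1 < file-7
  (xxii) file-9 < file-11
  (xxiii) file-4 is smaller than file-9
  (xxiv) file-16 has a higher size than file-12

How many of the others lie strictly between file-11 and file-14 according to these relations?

1

Chaining upward from file-14 reaches: file-16, file-10, file-9, file-15, file-3, file-7.
Chaining downward from file-11 reaches: file-4, file-8, file-12, file-1, file-9.
Strictly between file-14 and file-11 are those in both lists: file-9 — 1 element.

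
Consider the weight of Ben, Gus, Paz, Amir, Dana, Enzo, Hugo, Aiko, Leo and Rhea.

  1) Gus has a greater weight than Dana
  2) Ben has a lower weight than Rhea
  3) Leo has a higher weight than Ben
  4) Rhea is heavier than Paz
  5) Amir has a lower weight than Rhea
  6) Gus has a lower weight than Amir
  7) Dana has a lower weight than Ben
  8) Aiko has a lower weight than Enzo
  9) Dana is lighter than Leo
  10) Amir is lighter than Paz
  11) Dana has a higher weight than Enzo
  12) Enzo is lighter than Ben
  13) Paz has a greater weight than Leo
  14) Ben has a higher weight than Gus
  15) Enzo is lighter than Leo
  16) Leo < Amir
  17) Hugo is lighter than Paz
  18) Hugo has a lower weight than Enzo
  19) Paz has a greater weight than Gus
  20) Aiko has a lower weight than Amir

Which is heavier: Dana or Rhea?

Rhea

Dana < Gus and Gus < Ben give Dana < Ben.
Then Ben < Leo extends the chain to Leo.
With Leo < Amir: Dana < Gus < Ben < Leo < Amir.
Then Amir < Rhea extends the chain to Rhea.
So Dana < Rhea; Rhea is the heavier of the two.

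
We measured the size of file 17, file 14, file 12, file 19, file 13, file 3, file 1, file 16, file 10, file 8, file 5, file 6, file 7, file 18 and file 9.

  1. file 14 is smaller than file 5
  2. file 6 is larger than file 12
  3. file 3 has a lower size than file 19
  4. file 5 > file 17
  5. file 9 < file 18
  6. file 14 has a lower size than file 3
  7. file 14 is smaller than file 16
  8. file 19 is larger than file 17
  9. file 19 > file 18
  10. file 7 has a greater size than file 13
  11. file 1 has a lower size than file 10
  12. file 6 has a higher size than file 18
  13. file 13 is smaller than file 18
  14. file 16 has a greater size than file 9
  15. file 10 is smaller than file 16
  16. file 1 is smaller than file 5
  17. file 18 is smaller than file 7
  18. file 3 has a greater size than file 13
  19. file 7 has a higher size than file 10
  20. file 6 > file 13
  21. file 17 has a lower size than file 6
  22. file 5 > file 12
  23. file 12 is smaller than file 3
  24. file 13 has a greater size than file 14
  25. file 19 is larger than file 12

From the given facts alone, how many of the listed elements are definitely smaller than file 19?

7

From file 19 the given relations immediately reach file 12, file 17, file 3, file 18.
From those, file 14, file 9, file 13 — 7 in total.
Nothing else is reachable below file 19; 7 in all.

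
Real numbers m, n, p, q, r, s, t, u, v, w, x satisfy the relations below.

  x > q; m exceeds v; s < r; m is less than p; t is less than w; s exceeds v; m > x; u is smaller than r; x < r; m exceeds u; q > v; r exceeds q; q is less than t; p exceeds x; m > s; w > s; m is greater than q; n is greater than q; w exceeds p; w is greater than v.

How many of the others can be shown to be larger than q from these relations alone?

Directly above q: x, r, m, t, n.
One step further: p, w (7 so far).
Nothing else is reachable above q; 7 in all.

7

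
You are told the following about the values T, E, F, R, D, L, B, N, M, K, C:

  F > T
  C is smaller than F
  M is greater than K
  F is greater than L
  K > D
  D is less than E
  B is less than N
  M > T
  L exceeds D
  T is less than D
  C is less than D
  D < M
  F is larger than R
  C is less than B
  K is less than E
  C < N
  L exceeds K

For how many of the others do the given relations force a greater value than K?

Directly above K: M, L, E.
One step further: F (4 so far).
Nothing else is reachable above K; 4 in all.

4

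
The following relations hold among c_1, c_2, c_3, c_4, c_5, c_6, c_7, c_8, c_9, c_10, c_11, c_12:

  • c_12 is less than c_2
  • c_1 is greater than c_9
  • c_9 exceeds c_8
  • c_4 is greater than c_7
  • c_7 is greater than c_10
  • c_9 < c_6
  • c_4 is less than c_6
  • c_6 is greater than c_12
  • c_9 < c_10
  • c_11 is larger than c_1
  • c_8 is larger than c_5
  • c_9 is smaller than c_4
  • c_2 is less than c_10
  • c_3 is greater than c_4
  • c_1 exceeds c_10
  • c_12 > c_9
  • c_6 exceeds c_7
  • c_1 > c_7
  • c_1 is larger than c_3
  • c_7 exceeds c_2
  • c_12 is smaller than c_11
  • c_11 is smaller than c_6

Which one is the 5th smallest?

Piecing the relations together gives one ordering: c_5 < c_8 < c_9 < c_12 < c_2 < c_10 < c_7 < c_4 < c_3 < c_1 < c_11 < c_6.
The 5th smallest is c_2.

c_2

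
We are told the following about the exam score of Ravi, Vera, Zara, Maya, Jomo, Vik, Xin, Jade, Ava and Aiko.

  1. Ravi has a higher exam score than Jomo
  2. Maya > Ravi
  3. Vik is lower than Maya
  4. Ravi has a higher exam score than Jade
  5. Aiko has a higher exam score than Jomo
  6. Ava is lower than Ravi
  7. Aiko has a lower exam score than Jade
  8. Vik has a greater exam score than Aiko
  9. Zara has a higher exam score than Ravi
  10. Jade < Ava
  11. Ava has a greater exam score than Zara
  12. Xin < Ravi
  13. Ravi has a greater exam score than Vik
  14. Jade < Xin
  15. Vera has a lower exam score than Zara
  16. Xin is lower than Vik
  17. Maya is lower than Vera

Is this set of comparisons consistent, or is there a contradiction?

Chaining the given relations yields Ravi < Maya < Vera < Zara < Ava, so Ravi < Ava. But one relation states Ava < Ravi. These cannot both hold.

inconsistent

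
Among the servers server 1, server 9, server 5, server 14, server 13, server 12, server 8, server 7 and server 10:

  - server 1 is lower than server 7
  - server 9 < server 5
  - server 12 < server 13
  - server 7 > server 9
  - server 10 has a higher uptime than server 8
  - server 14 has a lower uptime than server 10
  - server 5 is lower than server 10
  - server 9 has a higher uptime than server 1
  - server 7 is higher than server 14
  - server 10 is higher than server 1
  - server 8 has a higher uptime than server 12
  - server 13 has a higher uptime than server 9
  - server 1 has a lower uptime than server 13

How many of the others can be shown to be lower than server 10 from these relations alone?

6

Directly below server 10: server 1, server 8, server 5, server 14.
One step further: server 12, server 9 (6 so far).
Nothing else is reachable below server 10; 6 in all.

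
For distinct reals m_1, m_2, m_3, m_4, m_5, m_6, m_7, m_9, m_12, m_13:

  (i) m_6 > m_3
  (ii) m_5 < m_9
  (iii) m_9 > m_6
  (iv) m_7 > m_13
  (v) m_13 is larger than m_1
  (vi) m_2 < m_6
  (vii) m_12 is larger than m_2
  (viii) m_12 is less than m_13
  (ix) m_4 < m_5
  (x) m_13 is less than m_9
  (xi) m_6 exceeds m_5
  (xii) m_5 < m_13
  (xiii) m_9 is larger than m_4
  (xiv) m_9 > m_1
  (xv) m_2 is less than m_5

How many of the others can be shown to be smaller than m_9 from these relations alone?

8

Directly below m_9: m_1, m_4, m_5, m_13, m_6.
One step further: m_2, m_12, m_3 (8 so far).
Nothing else is reachable below m_9; 8 in all.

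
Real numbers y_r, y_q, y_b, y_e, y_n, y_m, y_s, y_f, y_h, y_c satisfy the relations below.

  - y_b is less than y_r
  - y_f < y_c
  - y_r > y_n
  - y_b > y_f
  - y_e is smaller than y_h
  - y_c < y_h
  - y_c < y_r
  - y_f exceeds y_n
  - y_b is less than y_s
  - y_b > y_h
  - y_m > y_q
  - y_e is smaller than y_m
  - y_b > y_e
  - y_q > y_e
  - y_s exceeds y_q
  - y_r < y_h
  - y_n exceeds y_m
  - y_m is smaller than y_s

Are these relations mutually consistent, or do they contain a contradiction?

inconsistent

We have y_b < y_r stated directly, yet also y_r < y_h < y_b by chaining the others — so y_r < y_b. Contradiction.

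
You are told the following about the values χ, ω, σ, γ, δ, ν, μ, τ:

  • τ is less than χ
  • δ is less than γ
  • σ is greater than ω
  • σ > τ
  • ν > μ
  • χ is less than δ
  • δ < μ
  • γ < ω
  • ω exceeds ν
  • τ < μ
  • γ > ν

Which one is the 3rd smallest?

Piecing the relations together gives one ordering: τ < χ < δ < μ < ν < γ < ω < σ.
The 3rd smallest is δ.

δ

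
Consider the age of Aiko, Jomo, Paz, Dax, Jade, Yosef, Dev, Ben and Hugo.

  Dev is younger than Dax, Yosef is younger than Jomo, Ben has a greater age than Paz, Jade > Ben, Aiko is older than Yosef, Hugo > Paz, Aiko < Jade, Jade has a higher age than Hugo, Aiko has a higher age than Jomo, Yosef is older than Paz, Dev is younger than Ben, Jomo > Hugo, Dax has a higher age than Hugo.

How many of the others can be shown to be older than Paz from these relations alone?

7

The elements the relations force above Paz are Hugo, Dax, Yosef, Ben, Jomo, Aiko, Jade — no chain reaches any other.
That is 7.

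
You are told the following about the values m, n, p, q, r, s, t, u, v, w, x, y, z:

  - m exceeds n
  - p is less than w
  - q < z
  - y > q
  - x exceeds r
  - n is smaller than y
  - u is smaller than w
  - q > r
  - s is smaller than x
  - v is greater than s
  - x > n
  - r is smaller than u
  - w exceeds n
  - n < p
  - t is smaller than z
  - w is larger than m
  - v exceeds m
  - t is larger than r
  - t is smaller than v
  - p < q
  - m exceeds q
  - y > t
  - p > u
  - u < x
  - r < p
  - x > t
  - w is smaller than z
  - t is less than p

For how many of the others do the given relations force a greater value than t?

8

Directly above t: p, v, y, z, x.
One step further: q, w (7 so far).
One step further: m (8 so far).
Nothing else is reachable above t; 8 in all.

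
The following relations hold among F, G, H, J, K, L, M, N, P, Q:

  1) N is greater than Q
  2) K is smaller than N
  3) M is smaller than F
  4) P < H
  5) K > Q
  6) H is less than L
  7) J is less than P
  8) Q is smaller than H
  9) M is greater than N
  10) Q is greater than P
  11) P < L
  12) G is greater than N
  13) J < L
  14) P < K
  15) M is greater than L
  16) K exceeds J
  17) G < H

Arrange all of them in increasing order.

J < P < Q < K < N < G < H < L < M < F

Each adjacent pair is fixed by a given relation: J < P; P < Q; Q < K; K < N; N < G; G < H; H < L; L < M; M < F. Chaining them end to end gives the full order.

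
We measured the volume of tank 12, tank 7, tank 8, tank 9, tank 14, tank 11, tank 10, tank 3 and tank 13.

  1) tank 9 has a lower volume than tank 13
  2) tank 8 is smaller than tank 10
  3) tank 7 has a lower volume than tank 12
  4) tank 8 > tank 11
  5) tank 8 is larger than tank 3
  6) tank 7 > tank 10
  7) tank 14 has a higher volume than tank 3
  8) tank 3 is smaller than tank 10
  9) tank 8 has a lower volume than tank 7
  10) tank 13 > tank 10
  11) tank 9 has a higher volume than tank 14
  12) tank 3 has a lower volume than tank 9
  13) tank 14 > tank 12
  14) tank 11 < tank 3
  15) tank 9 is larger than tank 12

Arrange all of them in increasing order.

tank 11 < tank 3 < tank 8 < tank 10 < tank 7 < tank 12 < tank 14 < tank 9 < tank 13

Nothing is placed below tank 11, so it is least; from there tank 11 < tank 3; tank 3 < tank 8; tank 8 < tank 10; tank 10 < tank 7; tank 7 < tank 12; tank 12 < tank 14; tank 14 < tank 9; tank 9 < tank 13, each given directly.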